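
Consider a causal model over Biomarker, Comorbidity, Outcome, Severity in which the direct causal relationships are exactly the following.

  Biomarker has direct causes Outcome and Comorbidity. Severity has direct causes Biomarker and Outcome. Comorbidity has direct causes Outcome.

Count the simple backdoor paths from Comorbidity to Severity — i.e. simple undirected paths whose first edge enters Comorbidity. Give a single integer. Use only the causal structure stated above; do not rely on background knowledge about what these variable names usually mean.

A backdoor path from Comorbidity to Severity is any simple undirected path whose first edge points into Comorbidity (i.e. leaves Comorbidity via a parent).
Parents of Comorbidity: {Outcome}.
Enumerating:
  P1: Comorbidity <- Outcome -> Biomarker -> Severity
  P2: Comorbidity <- Outcome -> Severity
That exhausts the simple backdoor paths. Count: 2.

2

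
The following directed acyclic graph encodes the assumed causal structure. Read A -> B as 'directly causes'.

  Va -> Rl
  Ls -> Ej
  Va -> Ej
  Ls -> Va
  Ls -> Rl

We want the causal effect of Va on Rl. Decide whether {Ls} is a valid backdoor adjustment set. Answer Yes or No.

Backdoor paths from Va to Rl (paths whose first edge points into Va):
  P1: Va <- Ls -> Rl
Condition 1 (no descendant of Va in the set): holds — descendants of Va are {Ej, Rl}; none are in {Ls}.
Condition 2 (every backdoor path blocked by {Ls}):
  P1: blocked at fork node Ls ∈ conditioning set.
{Ls} satisfies the backdoor criterion.

Yes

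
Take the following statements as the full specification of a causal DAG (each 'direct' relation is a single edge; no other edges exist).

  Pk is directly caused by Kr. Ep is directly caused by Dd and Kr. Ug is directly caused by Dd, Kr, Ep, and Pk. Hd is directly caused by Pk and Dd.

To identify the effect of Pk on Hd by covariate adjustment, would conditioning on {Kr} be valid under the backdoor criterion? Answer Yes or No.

Backdoor paths from Pk to Hd (paths whose first edge points into Pk):
  P1: Pk <- Kr -> Ep <- Dd -> Hd
  P2: Pk <- Kr -> Ep -> Ug <- Dd -> Hd
  P3: Pk <- Kr -> Ug <- Dd -> Hd
  P4: Pk <- Kr -> Ug <- Ep <- Dd -> Hd
Condition 1 (no descendant of Pk in the set): holds — descendants of Pk are {Hd, Ug}; none are in {Kr}.
Condition 2 (every backdoor path blocked by {Kr}):
  P1: blocked at fork node Kr ∈ conditioning set.
  P2: blocked at fork node Kr ∈ conditioning set.
  P3: blocked at fork node Kr ∈ conditioning set.
  P4: blocked at fork node Kr ∈ conditioning set.
{Kr} satisfies the backdoor criterion.

Yes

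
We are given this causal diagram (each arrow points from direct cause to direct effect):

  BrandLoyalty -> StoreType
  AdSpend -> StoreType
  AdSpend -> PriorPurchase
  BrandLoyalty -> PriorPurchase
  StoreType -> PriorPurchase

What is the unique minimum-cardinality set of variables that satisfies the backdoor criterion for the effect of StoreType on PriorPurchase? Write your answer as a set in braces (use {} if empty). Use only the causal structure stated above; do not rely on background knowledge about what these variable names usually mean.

{AdSpend, BrandLoyalty}

Variables eligible for adjustment (non-descendants of StoreType, excluding StoreType and PriorPurchase): {AdSpend, BrandLoyalty}.
Backdoor paths from StoreType to PriorPurchase:
  P1: StoreType <- AdSpend -> PriorPurchase
  P2: StoreType <- BrandLoyalty -> PriorPurchase
The empty set is not sufficient: P1 (StoreType <- AdSpend -> PriorPurchase) has no collider blocking it and no conditioned non-collider, so it is open.
Try {AdSpend, BrandLoyalty}:
  P1: blocked at fork node AdSpend ∈ conditioning set.
  P2: blocked at fork node BrandLoyalty ∈ conditioning set.
{AdSpend, BrandLoyalty} contains no descendant of StoreType and blocks every backdoor path.
Every element of {AdSpend, BrandLoyalty} is needed (dropping AdSpend leaves P1 open; dropping BrandLoyalty leaves P2 open), so no proper subset is valid.
Among all size-2 subsets of the eligible variables, only {AdSpend, BrandLoyalty} blocks every backdoor path, so it is the unique smallest valid adjustment set.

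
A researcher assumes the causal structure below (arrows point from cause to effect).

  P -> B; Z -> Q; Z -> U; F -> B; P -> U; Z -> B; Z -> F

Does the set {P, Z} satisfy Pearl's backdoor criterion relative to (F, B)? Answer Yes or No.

Backdoor paths from F to B (paths whose first edge points into F):
  P1: F <- Z -> B
  P2: F <- Z -> U <- P -> B
Condition 1 (no descendant of F in the set): holds — descendants of F are {B}; none are in {P, Z}.
Condition 2 (every backdoor path blocked by {P, Z}):
  P1: blocked at fork node Z ∈ conditioning set.
  P2: blocked at fork node Z ∈ conditioning set.
{P, Z} satisfies the backdoor criterion.

Yes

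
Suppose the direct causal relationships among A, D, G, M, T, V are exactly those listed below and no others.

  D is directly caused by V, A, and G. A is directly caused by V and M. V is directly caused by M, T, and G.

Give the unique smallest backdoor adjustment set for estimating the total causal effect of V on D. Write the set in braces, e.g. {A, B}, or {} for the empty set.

Variables eligible for adjustment (non-descendants of V, excluding V and D): {G, M, T}.
Backdoor paths from V to D:
  P1: V <- M -> A -> D
  P2: V <- G -> D
The empty set is not sufficient: P1 (V <- M -> A -> D) has no collider blocking it and no conditioned non-collider, so it is open.
Try {G, M}:
  P1: blocked at fork node M ∈ conditioning set.
  P2: blocked at fork node G ∈ conditioning set.
{G, M} contains no descendant of V and blocks every backdoor path.
Every element of {G, M} is needed (dropping G leaves P2 open; dropping M leaves P1 open), so no proper subset is valid.
Among all size-2 subsets of the eligible variables, only {G, M} blocks every backdoor path, so it is the unique smallest valid adjustment set.

{G, M}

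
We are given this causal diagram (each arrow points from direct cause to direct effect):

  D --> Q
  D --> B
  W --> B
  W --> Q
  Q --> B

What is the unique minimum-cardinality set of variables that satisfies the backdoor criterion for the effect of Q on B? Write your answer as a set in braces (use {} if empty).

Variables eligible for adjustment (non-descendants of Q, excluding Q and B): {D, W}.
Backdoor paths from Q to B:
  P1: Q <- W -> B
  P2: Q <- D -> B
The empty set is not sufficient: P1 (Q <- W -> B) has no collider blocking it and no conditioned non-collider, so it is open.
Try {D, W}:
  P1: blocked at fork node W ∈ conditioning set.
  P2: blocked at fork node D ∈ conditioning set.
{D, W} contains no descendant of Q and blocks every backdoor path.
Every element of {D, W} is needed (dropping D leaves P2 open; dropping W leaves P1 open), so no proper subset is valid.
Among all size-2 subsets of the eligible variables, only {D, W} blocks every backdoor path, so it is the unique smallest valid adjustment set.

{D, W}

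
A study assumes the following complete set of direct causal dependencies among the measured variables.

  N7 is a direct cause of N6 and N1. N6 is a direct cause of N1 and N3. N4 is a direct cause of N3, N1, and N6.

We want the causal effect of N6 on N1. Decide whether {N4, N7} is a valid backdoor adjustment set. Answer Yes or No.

Yes

Backdoor paths from N6 to N1 (paths whose first edge points into N6):
  P1: N6 <- N7 -> N1
  P2: N6 <- N4 -> N1
Condition 1 (no descendant of N6 in the set): holds — descendants of N6 are {N1, N3}; none are in {N4, N7}.
Condition 2 (every backdoor path blocked by {N4, N7}):
  P1: blocked at fork node N7 ∈ conditioning set.
  P2: blocked at fork node N4 ∈ conditioning set.
{N4, N7} satisfies the backdoor criterion.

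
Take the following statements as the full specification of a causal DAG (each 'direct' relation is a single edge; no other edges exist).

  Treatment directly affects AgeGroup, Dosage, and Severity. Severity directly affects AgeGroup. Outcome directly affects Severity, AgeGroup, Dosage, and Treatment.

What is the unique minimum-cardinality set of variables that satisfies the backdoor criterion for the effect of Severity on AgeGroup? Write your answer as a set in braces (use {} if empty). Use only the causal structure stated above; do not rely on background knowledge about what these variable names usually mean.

{Outcome, Treatment}

Variables eligible for adjustment (non-descendants of Severity, excluding Severity and AgeGroup): {Dosage, Outcome, Treatment}.
Backdoor paths from Severity to AgeGroup:
  P1: Severity <- Outcome -> Treatment -> AgeGroup
  P2: Severity <- Outcome -> Dosage <- Treatment -> AgeGroup
  P3: Severity <- Outcome -> AgeGroup
  P4: Severity <- Treatment <- Outcome -> AgeGroup
  P5: Severity <- Treatment -> Dosage <- Outcome -> AgeGroup
  P6: Severity <- Treatment -> AgeGroup
The empty set is not sufficient: P1 (Severity <- Outcome -> Treatment -> AgeGroup) has no collider blocking it and no conditioned non-collider, so it is open.
Try {Outcome, Treatment}:
  P1: blocked at fork node Outcome ∈ conditioning set.
  P2: blocked at fork node Outcome ∈ conditioning set.
  P3: blocked at fork node Outcome ∈ conditioning set.
  P4: blocked at chain node Treatment ∈ conditioning set.
  P5: blocked at fork node Treatment ∈ conditioning set.
  P6: blocked at fork node Treatment ∈ conditioning set.
{Outcome, Treatment} contains no descendant of Severity and blocks every backdoor path.
Every element of {Outcome, Treatment} is needed (dropping Outcome leaves P3 open; dropping Treatment leaves P6 open), so no proper subset is valid.
Among all size-2 subsets of the eligible variables, only {Outcome, Treatment} blocks every backdoor path, so it is the unique smallest valid adjustment set.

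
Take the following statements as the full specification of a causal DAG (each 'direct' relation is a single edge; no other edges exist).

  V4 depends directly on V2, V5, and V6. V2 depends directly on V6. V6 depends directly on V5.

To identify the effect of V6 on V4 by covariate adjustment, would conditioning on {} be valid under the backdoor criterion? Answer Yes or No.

No

Backdoor paths from V6 to V4 (paths whose first edge points into V6):
  P1: V6 <- V5 -> V4
Condition 1 (no descendant of V6 in the set): holds — descendants of V6 are {V2, V4}; none are in {}.
Condition 2 (every backdoor path blocked by {}):
  P1: open — no interior node is in the conditioning set.
{} does not satisfy the backdoor criterion.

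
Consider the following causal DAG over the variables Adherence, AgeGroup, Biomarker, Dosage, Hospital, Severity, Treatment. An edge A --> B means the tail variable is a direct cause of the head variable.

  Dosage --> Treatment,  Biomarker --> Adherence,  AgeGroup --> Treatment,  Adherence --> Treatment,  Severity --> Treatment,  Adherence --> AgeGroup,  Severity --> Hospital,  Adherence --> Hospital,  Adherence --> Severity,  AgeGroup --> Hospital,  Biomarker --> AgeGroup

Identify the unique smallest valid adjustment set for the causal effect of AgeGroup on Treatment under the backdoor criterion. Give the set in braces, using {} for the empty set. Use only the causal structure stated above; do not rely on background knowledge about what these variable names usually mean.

{Adherence}

Variables eligible for adjustment (non-descendants of AgeGroup, excluding AgeGroup and Treatment): {Adherence, Biomarker, Dosage, Severity}.
Backdoor paths from AgeGroup to Treatment:
  P1: AgeGroup <- Biomarker -> Adherence -> Severity -> Treatment
  P2: AgeGroup <- Biomarker -> Adherence -> Treatment
  P3: AgeGroup <- Biomarker -> Adherence -> Hospital <- Severity -> Treatment
  P4: AgeGroup <- Adherence -> Severity -> Treatment
  P5: AgeGroup <- Adherence -> Treatment
  P6: AgeGroup <- Adherence -> Hospital <- Severity -> Treatment
The empty set is not sufficient: P1 (AgeGroup <- Biomarker -> Adherence -> Severity -> Treatment) has no collider blocking it and no conditioned non-collider, so it is open.
Try {Adherence}:
  P1: blocked at chain node Adherence ∈ conditioning set.
  P2: blocked at chain node Adherence ∈ conditioning set.
  P3: blocked at chain node Adherence ∈ conditioning set.
  P4: blocked at fork node Adherence ∈ conditioning set.
  P5: blocked at fork node Adherence ∈ conditioning set.
  P6: blocked at fork node Adherence ∈ conditioning set.
{Adherence} contains no descendant of AgeGroup and blocks every backdoor path.
No other singleton works — e.g. {Biomarker} leaves P4 open — so {Adherence} is the unique smallest valid adjustment set.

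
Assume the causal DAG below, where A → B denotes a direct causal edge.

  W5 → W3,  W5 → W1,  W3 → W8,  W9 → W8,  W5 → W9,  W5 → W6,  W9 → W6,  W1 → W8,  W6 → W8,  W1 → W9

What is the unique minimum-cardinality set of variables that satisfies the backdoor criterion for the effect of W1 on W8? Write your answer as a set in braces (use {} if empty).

Variables eligible for adjustment (non-descendants of W1, excluding W1 and W8): {W3, W5}.
Backdoor paths from W1 to W8:
  P1: W1 <- W5 -> W9 -> W6 -> W8
  P2: W1 <- W5 -> W9 -> W8
  P3: W1 <- W5 -> W6 <- W9 -> W8
  P4: W1 <- W5 -> W6 -> W8
  P5: W1 <- W5 -> W3 -> W8
The empty set is not sufficient: P1 (W1 <- W5 -> W9 -> W6 -> W8) has no collider blocking it and no conditioned non-collider, so it is open.
Try {W5}:
  P1: blocked at fork node W5 ∈ conditioning set.
  P2: blocked at fork node W5 ∈ conditioning set.
  P3: blocked at fork node W5 ∈ conditioning set.
  P4: blocked at fork node W5 ∈ conditioning set.
  P5: blocked at fork node W5 ∈ conditioning set.
{W5} contains no descendant of W1 and blocks every backdoor path.
No other singleton works — e.g. {W3} leaves P1 open — so {W5} is the unique smallest valid adjustment set.

{W5}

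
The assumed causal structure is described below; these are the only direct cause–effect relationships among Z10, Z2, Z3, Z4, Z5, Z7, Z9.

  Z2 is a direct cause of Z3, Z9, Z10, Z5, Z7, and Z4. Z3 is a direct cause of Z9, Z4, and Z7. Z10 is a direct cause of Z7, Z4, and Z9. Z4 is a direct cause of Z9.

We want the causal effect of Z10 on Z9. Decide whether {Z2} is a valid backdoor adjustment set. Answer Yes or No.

Yes

Backdoor paths from Z10 to Z9 (paths whose first edge points into Z10):
  P1: Z10 <- Z2 -> Z3 -> Z4 -> Z9
  P2: Z10 <- Z2 -> Z3 -> Z9
  P3: Z10 <- Z2 -> Z7 <- Z3 -> Z4 -> Z9
  P4: Z10 <- Z2 -> Z7 <- Z3 -> Z9
  P5: Z10 <- Z2 -> Z4 <- Z3 -> Z9
  P6: Z10 <- Z2 -> Z4 -> Z9
  P7: Z10 <- Z2 -> Z9
Condition 1 (no descendant of Z10 in the set): holds — descendants of Z10 are {Z4, Z7, Z9}; none are in {Z2}.
Condition 2 (every backdoor path blocked by {Z2}):
  P1: blocked at fork node Z2 ∈ conditioning set.
  P2: blocked at fork node Z2 ∈ conditioning set.
  P3: blocked at fork node Z2 ∈ conditioning set.
  P4: blocked at fork node Z2 ∈ conditioning set.
  P5: blocked at fork node Z2 ∈ conditioning set.
  P6: blocked at fork node Z2 ∈ conditioning set.
  P7: blocked at fork node Z2 ∈ conditioning set.
{Z2} satisfies the backdoor criterion.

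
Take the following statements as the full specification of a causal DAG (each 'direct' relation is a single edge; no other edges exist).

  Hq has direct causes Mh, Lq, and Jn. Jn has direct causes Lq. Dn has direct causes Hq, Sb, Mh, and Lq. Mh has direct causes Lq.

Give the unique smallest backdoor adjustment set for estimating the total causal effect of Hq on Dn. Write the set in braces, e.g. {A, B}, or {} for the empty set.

Variables eligible for adjustment (non-descendants of Hq, excluding Hq and Dn): {Jn, Lq, Mh, Sb}.
Backdoor paths from Hq to Dn:
  P1: Hq <- Lq -> Mh -> Dn
  P2: Hq <- Lq -> Dn
  P3: Hq <- Mh <- Lq -> Dn
  P4: Hq <- Mh -> Dn
  P5: Hq <- Jn <- Lq -> Mh -> Dn
  P6: Hq <- Jn <- Lq -> Dn
The empty set is not sufficient: P1 (Hq <- Lq -> Mh -> Dn) has no collider blocking it and no conditioned non-collider, so it is open.
Try {Lq, Mh}:
  P1: blocked at fork node Lq ∈ conditioning set.
  P2: blocked at fork node Lq ∈ conditioning set.
  P3: blocked at chain node Mh ∈ conditioning set.
  P4: blocked at fork node Mh ∈ conditioning set.
  P5: blocked at fork node Lq ∈ conditioning set.
  P6: blocked at fork node Lq ∈ conditioning set.
{Lq, Mh} contains no descendant of Hq and blocks every backdoor path.
Every element of {Lq, Mh} is needed (dropping Lq leaves P2 open; dropping Mh leaves P4 open), so no proper subset is valid.
Among all size-2 subsets of the eligible variables, only {Lq, Mh} blocks every backdoor path, so it is the unique smallest valid adjustment set.

{Lq, Mh}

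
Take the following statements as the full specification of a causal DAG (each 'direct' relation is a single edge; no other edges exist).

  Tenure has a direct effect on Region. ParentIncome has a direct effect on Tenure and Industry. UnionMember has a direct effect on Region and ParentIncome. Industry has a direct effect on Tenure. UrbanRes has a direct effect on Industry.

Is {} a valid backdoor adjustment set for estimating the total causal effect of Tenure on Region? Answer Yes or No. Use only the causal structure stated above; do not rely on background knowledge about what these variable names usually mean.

No

Backdoor paths from Tenure to Region (paths whose first edge points into Tenure):
  P1: Tenure <- ParentIncome <- UnionMember -> Region
  P2: Tenure <- Industry <- ParentIncome <- UnionMember -> Region
Condition 1 (no descendant of Tenure in the set): holds — descendants of Tenure are {Region}; none are in {}.
Condition 2 (every backdoor path blocked by {}):
  P1: open — no interior node is in the conditioning set.
  P2: open — no interior node is in the conditioning set.
{} does not satisfy the backdoor criterion.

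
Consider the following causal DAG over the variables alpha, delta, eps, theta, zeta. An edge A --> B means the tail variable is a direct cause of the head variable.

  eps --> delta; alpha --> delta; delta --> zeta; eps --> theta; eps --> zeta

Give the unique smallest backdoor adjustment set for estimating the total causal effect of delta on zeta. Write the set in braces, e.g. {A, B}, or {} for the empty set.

{eps}

Variables eligible for adjustment (non-descendants of delta, excluding delta and zeta): {alpha, eps, theta}.
Backdoor paths from delta to zeta:
  P1: delta <- eps -> zeta
The empty set is not sufficient: P1 (delta <- eps -> zeta) has no collider blocking it and no conditioned non-collider, so it is open.
Try {eps}:
  P1: blocked at fork node eps ∈ conditioning set.
{eps} contains no descendant of delta and blocks every backdoor path.
No other singleton works — e.g. {theta} leaves P1 open — so {eps} is the unique smallest valid adjustment set.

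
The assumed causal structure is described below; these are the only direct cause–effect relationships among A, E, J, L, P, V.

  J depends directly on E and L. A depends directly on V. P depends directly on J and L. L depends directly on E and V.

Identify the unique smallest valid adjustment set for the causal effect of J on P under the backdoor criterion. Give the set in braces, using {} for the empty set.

Variables eligible for adjustment (non-descendants of J, excluding J and P): {A, E, L, V}.
Backdoor paths from J to P:
  P1: J <- E -> L -> P
  P2: J <- L -> P
The empty set is not sufficient: P1 (J <- E -> L -> P) has no collider blocking it and no conditioned non-collider, so it is open.
Try {L}:
  P1: blocked at chain node L ∈ conditioning set.
  P2: blocked at fork node L ∈ conditioning set.
{L} contains no descendant of J and blocks every backdoor path.
No other singleton works — e.g. {V} leaves P1 open — so {L} is the unique smallest valid adjustment set.

{L}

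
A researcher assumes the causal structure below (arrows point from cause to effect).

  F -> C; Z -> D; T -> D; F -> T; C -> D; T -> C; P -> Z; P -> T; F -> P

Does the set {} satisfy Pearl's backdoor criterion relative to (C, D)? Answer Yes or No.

Backdoor paths from C to D (paths whose first edge points into C):
  P1: C <- F -> P -> T -> D
  P2: C <- F -> P -> Z -> D
  P3: C <- F -> T <- P -> Z -> D
  P4: C <- F -> T -> D
  P5: C <- T <- F -> P -> Z -> D
  P6: C <- T <- P -> Z -> D
  P7: C <- T -> D
Condition 1 (no descendant of C in the set): holds — descendants of C are {D}; none are in {}.
Condition 2 (every backdoor path blocked by {}):
  P1: open — no interior node is in the conditioning set.
  P2: open — no interior node is in the conditioning set.
  P3: blocked at collider T (neither it nor any descendant is in the conditioning set).
  P4: open — no interior node is in the conditioning set.
  P5: open — no interior node is in the conditioning set.
  P6: open — no interior node is in the conditioning set.
  P7: open — no interior node is in the conditioning set.
{} does not satisfy the backdoor criterion.

No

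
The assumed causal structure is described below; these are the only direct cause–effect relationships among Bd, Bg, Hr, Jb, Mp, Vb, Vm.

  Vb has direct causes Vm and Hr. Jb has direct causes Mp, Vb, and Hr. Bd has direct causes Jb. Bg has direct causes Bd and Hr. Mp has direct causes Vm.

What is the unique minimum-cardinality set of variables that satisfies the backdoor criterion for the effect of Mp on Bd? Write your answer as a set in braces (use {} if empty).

{Vm}

Variables eligible for adjustment (non-descendants of Mp, excluding Mp and Bd): {Hr, Vb, Vm}.
Backdoor paths from Mp to Bd:
  P1: Mp <- Vm -> Vb <- Hr -> Jb -> Bd
  P2: Mp <- Vm -> Vb <- Hr -> Bg <- Bd
  P3: Mp <- Vm -> Vb -> Jb <- Hr -> Bg <- Bd
  P4: Mp <- Vm -> Vb -> Jb -> Bd
The empty set is not sufficient: P4 (Mp <- Vm -> Vb -> Jb -> Bd) has no collider blocking it and no conditioned non-collider, so it is open.
Try {Vm}:
  P1: blocked at fork node Vm ∈ conditioning set.
  P2: blocked at fork node Vm ∈ conditioning set.
  P3: blocked at fork node Vm ∈ conditioning set.
  P4: blocked at fork node Vm ∈ conditioning set.
{Vm} contains no descendant of Mp and blocks every backdoor path.
No other singleton works — e.g. {Hr} leaves P4 open — so {Vm} is the unique smallest valid adjustment set.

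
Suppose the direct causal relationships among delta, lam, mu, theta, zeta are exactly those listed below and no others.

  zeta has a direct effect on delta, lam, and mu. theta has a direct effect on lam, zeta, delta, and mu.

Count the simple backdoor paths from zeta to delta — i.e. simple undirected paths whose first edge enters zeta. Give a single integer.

A backdoor path from zeta to delta is any simple undirected path whose first edge points into zeta (i.e. leaves zeta via a parent).
Parents of zeta: {theta}.
Enumerating:
  P1: zeta <- theta -> delta
That exhausts the simple backdoor paths. Count: 1.

1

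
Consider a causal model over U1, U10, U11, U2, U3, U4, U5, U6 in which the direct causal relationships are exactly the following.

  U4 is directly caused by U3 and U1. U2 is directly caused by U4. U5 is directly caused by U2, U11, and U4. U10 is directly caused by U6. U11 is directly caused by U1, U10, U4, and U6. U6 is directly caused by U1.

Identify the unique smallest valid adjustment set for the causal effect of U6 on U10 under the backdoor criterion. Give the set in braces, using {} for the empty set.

Variables eligible for adjustment (non-descendants of U6, excluding U6 and U10): {U1, U2, U3, U4}.
Backdoor paths from U6 to U10:
  P1: U6 <- U1 -> U4 -> U2 -> U5 <- U11 <- U10
  P2: U6 <- U1 -> U4 -> U11 <- U10
  P3: U6 <- U1 -> U4 -> U5 <- U11 <- U10
  P4: U6 <- U1 -> U11 <- U10
Each backdoor path contains an unconditioned collider, so every path is already blocked with the empty conditioning set:
  P1: blocked at collider U5 (neither it nor any descendant is in the conditioning set).
  P2: blocked at collider U11 (neither it nor any descendant is in the conditioning set).
  P3: blocked at collider U5 (neither it nor any descendant is in the conditioning set).
  P4: blocked at collider U11 (neither it nor any descendant is in the conditioning set).
The empty set is therefore the unique smallest valid set.

{}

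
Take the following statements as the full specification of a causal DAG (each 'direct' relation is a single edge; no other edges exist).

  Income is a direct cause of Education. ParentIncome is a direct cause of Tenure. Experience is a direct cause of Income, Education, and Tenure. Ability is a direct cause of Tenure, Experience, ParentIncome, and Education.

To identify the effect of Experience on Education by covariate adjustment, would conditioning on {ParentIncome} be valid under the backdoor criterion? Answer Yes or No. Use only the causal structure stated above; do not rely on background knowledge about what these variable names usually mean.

Backdoor paths from Experience to Education (paths whose first edge points into Experience):
  P1: Experience <- Ability -> Education
Condition 1 (no descendant of Experience in the set): holds — descendants of Experience are {Education, Income, Tenure}; none are in {ParentIncome}.
Condition 2 (every backdoor path blocked by {ParentIncome}):
  P1: open — no interior node is in the conditioning set.
{ParentIncome} does not satisfy the backdoor criterion.

No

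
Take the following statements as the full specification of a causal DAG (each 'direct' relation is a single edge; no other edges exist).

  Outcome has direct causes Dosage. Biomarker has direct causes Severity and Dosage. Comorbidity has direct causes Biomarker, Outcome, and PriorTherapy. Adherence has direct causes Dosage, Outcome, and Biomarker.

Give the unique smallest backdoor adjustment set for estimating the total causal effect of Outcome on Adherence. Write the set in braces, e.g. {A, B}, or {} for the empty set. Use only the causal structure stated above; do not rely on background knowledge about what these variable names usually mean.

{Dosage}

Variables eligible for adjustment (non-descendants of Outcome, excluding Outcome and Adherence): {Biomarker, Dosage, PriorTherapy, Severity}.
Backdoor paths from Outcome to Adherence:
  P1: Outcome <- Dosage -> Biomarker -> Adherence
  P2: Outcome <- Dosage -> Adherence
The empty set is not sufficient: P1 (Outcome <- Dosage -> Biomarker -> Adherence) has no collider blocking it and no conditioned non-collider, so it is open.
Try {Dosage}:
  P1: blocked at fork node Dosage ∈ conditioning set.
  P2: blocked at fork node Dosage ∈ conditioning set.
{Dosage} contains no descendant of Outcome and blocks every backdoor path.
No other singleton works — e.g. {PriorTherapy} leaves P1 open — so {Dosage} is the unique smallest valid adjustment set.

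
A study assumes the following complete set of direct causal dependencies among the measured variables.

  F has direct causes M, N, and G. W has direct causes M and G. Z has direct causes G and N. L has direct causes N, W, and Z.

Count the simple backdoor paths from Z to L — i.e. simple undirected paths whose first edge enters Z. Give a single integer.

7

A backdoor path from Z to L is any simple undirected path whose first edge points into Z (i.e. leaves Z via a parent).
Parents of Z: {G, N}.
Enumerating:
  P1: Z <- N -> F <- G -> W -> L
  P2: Z <- N -> F <- M -> W -> L
  P3: Z <- N -> L
  P4: Z <- G -> F <- N -> L
  P5: Z <- G -> F <- M -> W -> L
  P6: Z <- G -> W <- M -> F <- N -> L
  P7: Z <- G -> W -> L
That exhausts the simple backdoor paths. Count: 7.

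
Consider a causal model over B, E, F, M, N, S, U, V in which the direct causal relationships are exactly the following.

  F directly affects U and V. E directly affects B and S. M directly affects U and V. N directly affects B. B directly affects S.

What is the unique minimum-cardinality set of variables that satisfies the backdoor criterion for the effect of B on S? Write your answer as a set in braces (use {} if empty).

Variables eligible for adjustment (non-descendants of B, excluding B and S): {E, F, M, N, U, V}.
Backdoor paths from B to S:
  P1: B <- E -> S
The empty set is not sufficient: P1 (B <- E -> S) has no collider blocking it and no conditioned non-collider, so it is open.
Try {E}:
  P1: blocked at fork node E ∈ conditioning set.
{E} contains no descendant of B and blocks every backdoor path.
No other singleton works — e.g. {F} leaves P1 open — so {E} is the unique smallest valid adjustment set.

{E}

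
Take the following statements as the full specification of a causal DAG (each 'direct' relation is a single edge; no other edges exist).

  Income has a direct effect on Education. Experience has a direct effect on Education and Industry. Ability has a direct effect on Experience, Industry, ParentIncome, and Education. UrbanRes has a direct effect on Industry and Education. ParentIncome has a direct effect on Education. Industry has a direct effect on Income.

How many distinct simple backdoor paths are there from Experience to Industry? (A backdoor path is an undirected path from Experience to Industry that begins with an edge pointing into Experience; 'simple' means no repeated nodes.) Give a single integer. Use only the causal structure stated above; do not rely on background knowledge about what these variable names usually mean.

A backdoor path from Experience to Industry is any simple undirected path whose first edge points into Experience (i.e. leaves Experience via a parent).
Parents of Experience: {Ability}.
Enumerating:
  P1: Experience <- Ability -> Industry
  P2: Experience <- Ability -> ParentIncome -> Education <- UrbanRes -> Industry
  P3: Experience <- Ability -> ParentIncome -> Education <- Income <- Industry
  P4: Experience <- Ability -> Education <- UrbanRes -> Industry
  P5: Experience <- Ability -> Education <- Income <- Industry
That exhausts the simple backdoor paths. Count: 5.

5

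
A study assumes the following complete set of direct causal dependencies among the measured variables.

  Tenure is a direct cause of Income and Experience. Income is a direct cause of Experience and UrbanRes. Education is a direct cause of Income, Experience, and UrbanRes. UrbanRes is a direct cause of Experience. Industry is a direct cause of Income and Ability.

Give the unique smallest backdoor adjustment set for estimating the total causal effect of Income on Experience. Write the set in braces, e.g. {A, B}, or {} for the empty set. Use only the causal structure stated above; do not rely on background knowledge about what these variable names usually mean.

Variables eligible for adjustment (non-descendants of Income, excluding Income and Experience): {Ability, Education, Industry, Tenure}.
Backdoor paths from Income to Experience:
  P1: Income <- Tenure -> Experience
  P2: Income <- Education -> UrbanRes -> Experience
  P3: Income <- Education -> Experience
The empty set is not sufficient: P1 (Income <- Tenure -> Experience) has no collider blocking it and no conditioned non-collider, so it is open.
Try {Education, Tenure}:
  P1: blocked at fork node Tenure ∈ conditioning set.
  P2: blocked at fork node Education ∈ conditioning set.
  P3: blocked at fork node Education ∈ conditioning set.
{Education, Tenure} contains no descendant of Income and blocks every backdoor path.
Every element of {Education, Tenure} is needed (dropping Education leaves P2 open; dropping Tenure leaves P1 open), so no proper subset is valid.
Among all size-2 subsets of the eligible variables, only {Education, Tenure} blocks every backdoor path, so it is the unique smallest valid adjustment set.

{Education, Tenure}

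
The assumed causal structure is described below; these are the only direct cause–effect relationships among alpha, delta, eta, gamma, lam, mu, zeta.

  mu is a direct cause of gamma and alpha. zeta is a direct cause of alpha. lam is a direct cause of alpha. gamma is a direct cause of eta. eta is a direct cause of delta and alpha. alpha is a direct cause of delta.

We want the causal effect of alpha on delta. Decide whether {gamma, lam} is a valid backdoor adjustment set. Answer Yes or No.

No

Backdoor paths from alpha to delta (paths whose first edge points into alpha):
  P1: alpha <- mu -> gamma -> eta -> delta
  P2: alpha <- eta -> delta
Condition 1 (no descendant of alpha in the set): holds — descendants of alpha are {delta}; none are in {gamma, lam}.
Condition 2 (every backdoor path blocked by {gamma, lam}):
  P1: blocked at chain node gamma ∈ conditioning set.
  P2: open — no interior node is in the conditioning set.
{gamma, lam} does not satisfy the backdoor criterion.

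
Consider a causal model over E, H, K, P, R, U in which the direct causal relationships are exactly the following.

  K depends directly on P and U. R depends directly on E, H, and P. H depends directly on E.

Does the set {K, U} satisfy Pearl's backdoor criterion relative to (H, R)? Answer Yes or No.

Backdoor paths from H to R (paths whose first edge points into H):
  P1: H <- E -> R
Condition 1 (no descendant of H in the set): holds — descendants of H are {R}; none are in {K, U}.
Condition 2 (every backdoor path blocked by {K, U}):
  P1: open — no interior node is in the conditioning set.
{K, U} does not satisfy the backdoor criterion.

No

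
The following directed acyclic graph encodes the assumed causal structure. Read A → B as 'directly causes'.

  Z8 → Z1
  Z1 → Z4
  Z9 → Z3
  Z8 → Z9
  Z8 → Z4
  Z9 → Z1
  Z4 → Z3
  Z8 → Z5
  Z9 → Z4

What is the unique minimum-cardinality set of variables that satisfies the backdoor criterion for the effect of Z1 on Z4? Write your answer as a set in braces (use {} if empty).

{Z8, Z9}

Variables eligible for adjustment (non-descendants of Z1, excluding Z1 and Z4): {Z5, Z8, Z9}.
Backdoor paths from Z1 to Z4:
  P1: Z1 <- Z8 -> Z9 -> Z4
  P2: Z1 <- Z8 -> Z9 -> Z3 <- Z4
  P3: Z1 <- Z8 -> Z4
  P4: Z1 <- Z9 <- Z8 -> Z4
  P5: Z1 <- Z9 -> Z4
  P6: Z1 <- Z9 -> Z3 <- Z4
The empty set is not sufficient: P1 (Z1 <- Z8 -> Z9 -> Z4) has no collider blocking it and no conditioned non-collider, so it is open.
Try {Z8, Z9}:
  P1: blocked at fork node Z8 ∈ conditioning set.
  P2: blocked at fork node Z8 ∈ conditioning set.
  P3: blocked at fork node Z8 ∈ conditioning set.
  P4: blocked at chain node Z9 ∈ conditioning set.
  P5: blocked at fork node Z9 ∈ conditioning set.
  P6: blocked at fork node Z9 ∈ conditioning set.
{Z8, Z9} contains no descendant of Z1 and blocks every backdoor path.
Every element of {Z8, Z9} is needed (dropping Z8 leaves P3 open; dropping Z9 leaves P5 open), so no proper subset is valid.
Among all size-2 subsets of the eligible variables, only {Z8, Z9} blocks every backdoor path, so it is the unique smallest valid adjustment set.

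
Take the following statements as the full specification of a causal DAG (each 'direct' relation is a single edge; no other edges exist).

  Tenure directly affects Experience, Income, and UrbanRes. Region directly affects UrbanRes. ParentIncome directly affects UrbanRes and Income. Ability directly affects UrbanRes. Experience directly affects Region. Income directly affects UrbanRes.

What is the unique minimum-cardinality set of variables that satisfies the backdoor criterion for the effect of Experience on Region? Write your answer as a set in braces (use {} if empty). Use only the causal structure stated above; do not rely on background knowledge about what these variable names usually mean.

Variables eligible for adjustment (non-descendants of Experience, excluding Experience and Region): {Ability, Income, ParentIncome, Tenure}.
Backdoor paths from Experience to Region:
  P1: Experience <- Tenure -> Income <- ParentIncome -> UrbanRes <- Region
  P2: Experience <- Tenure -> Income -> UrbanRes <- Region
  P3: Experience <- Tenure -> UrbanRes <- Region
Each backdoor path contains an unconditioned collider, so every path is already blocked with the empty conditioning set:
  P1: blocked at collider Income (neither it nor any descendant is in the conditioning set).
  P2: blocked at collider UrbanRes (neither it nor any descendant is in the conditioning set).
  P3: blocked at collider UrbanRes (neither it nor any descendant is in the conditioning set).
The empty set is therefore the unique smallest valid set.

{}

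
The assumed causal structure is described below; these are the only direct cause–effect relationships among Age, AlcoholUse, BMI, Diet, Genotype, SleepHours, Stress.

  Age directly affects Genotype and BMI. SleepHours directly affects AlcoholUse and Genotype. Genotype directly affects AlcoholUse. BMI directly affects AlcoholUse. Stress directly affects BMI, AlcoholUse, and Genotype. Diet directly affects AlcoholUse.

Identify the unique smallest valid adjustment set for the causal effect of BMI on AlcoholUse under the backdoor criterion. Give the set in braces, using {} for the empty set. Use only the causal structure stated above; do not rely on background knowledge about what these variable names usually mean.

Variables eligible for adjustment (non-descendants of BMI, excluding BMI and AlcoholUse): {Age, Diet, Genotype, SleepHours, Stress}.
Backdoor paths from BMI to AlcoholUse:
  P1: BMI <- Age -> Genotype <- Stress -> AlcoholUse
  P2: BMI <- Age -> Genotype <- SleepHours -> AlcoholUse
  P3: BMI <- Age -> Genotype -> AlcoholUse
  P4: BMI <- Stress -> Genotype <- SleepHours -> AlcoholUse
  P5: BMI <- Stress -> Genotype -> AlcoholUse
  P6: BMI <- Stress -> AlcoholUse
The empty set is not sufficient: P3 (BMI <- Age -> Genotype -> AlcoholUse) has no collider blocking it and no conditioned non-collider, so it is open.
Try {Age, Stress}:
  P1: blocked at fork node Age ∈ conditioning set.
  P2: blocked at fork node Age ∈ conditioning set.
  P3: blocked at fork node Age ∈ conditioning set.
  P4: blocked at fork node Stress ∈ conditioning set.
  P5: blocked at fork node Stress ∈ conditioning set.
  P6: blocked at fork node Stress ∈ conditioning set.
{Age, Stress} contains no descendant of BMI and blocks every backdoor path.
Every element of {Age, Stress} is needed (dropping Age leaves P3 open; dropping Stress leaves P5 open), so no proper subset is valid.
Among all size-2 subsets of the eligible variables, only {Age, Stress} blocks every backdoor path, so it is the unique smallest valid adjustment set.

{Age, Stress}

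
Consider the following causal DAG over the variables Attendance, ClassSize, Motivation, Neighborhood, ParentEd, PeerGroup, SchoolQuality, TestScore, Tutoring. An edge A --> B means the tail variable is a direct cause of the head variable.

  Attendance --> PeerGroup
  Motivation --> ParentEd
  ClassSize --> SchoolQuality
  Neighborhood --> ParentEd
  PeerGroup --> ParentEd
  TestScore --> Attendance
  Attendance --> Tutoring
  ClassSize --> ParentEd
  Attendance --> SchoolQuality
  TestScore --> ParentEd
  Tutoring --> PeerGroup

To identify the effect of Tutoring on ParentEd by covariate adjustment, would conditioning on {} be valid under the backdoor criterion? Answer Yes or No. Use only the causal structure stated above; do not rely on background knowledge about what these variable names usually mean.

No

Backdoor paths from Tutoring to ParentEd (paths whose first edge points into Tutoring):
  P1: Tutoring <- Attendance <- TestScore -> ParentEd
  P2: Tutoring <- Attendance -> SchoolQuality <- ClassSize -> ParentEd
  P3: Tutoring <- Attendance -> PeerGroup -> ParentEd
Condition 1 (no descendant of Tutoring in the set): holds — descendants of Tutoring are {ParentEd, PeerGroup}; none are in {}.
Condition 2 (every backdoor path blocked by {}):
  P1: open — no interior node is in the conditioning set.
  P2: blocked at collider SchoolQuality (neither it nor any descendant is in the conditioning set).
  P3: open — no interior node is in the conditioning set.
{} does not satisfy the backdoor criterion.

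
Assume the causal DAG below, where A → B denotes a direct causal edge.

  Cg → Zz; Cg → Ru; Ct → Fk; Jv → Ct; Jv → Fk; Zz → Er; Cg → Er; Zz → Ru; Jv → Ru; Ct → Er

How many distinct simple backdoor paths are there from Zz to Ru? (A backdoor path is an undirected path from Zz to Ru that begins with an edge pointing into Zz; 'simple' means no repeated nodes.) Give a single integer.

A backdoor path from Zz to Ru is any simple undirected path whose first edge points into Zz (i.e. leaves Zz via a parent).
Parents of Zz: {Cg}.
Enumerating:
  P1: Zz <- Cg -> Ru
  P2: Zz <- Cg -> Er <- Ct <- Jv -> Ru
  P3: Zz <- Cg -> Er <- Ct -> Fk <- Jv -> Ru
That exhausts the simple backdoor paths. Count: 3.

3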